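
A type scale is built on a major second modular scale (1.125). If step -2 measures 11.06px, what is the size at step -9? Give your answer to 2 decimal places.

11.06 ÷ 1.125⁷ = 11.06 ÷ 2.28070 ≈ 4.849

4.85px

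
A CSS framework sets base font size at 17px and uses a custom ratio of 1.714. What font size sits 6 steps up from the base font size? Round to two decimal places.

431.04px

17.0 × 1.714⁶ = 17.0 × 25.35508 ≈ 431.04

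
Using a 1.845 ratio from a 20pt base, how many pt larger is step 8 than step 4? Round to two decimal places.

Step 4: 20.0 × 1.845⁴ = 231.7477pt
Step 8: 20.0 × 1.845⁸ = 2685.3504pt
Difference: 2685.3504 − 231.7477 = 2453.6027pt

2453.60pt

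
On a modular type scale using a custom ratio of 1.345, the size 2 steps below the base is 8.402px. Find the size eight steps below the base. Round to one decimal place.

1.4px

8.402 ÷ 1.345⁶ = 8.402 ÷ 5.92016 ≈ 1.419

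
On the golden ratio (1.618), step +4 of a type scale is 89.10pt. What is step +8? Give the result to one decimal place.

610.6pt

Moving from step +4 to step +8 is 4 steps up, so multiply by r⁴.
89.10 × 1.618⁴ = 89.10 × 6.85353 ≈ 610.649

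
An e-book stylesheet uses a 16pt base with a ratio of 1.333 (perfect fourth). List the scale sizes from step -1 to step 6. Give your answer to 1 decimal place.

12.0pt, 16.0pt, 21.3pt, 28.4pt, 37.9pt, 50.5pt, 67.3pt, 89.8pt

Step -1: 16.0 ÷ 1.333 = 12.0
Step 0: 16pt
Step 1: 16.0 × 1.333 = 21.3
Step 2: 16.0 × 1.333² = 28.4
Step 3: 16.0 × 1.333³ = 37.9
Step 4: 16.0 × 1.333⁴ = 50.5
Step 5: 16.0 × 1.333⁵ = 67.3
Step 6: 16.0 × 1.333⁶ = 89.8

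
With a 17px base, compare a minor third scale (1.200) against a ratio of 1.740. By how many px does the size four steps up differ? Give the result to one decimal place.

Minor third: 17.0 × 1.200⁴ = 35.251px
At 1.740: 17.0 × 1.740⁴ = 155.828px
Difference: 155.828 − 35.251 = 120.577px

120.6px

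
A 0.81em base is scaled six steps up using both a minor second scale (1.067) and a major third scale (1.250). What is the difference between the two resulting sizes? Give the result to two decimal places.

Minor second: 0.81 × 1.067⁶ = 1.1953em
Major third: 0.81 × 1.250⁶ = 3.0899em
Difference: 3.0899 − 1.1953 = 1.8946em

1.89em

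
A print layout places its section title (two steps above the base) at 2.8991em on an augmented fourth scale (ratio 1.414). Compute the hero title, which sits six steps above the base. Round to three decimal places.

Moving from step +2 to step +6 is 4 steps up, so multiply by r⁴.
2.8991 × 1.414⁴ = 2.8991 × 3.99758 ≈ 11.589

11.589em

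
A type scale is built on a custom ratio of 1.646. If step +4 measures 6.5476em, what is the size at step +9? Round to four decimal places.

79.1100em

The gap is 9 − (4) = 5 steps, so the factor is 1.646^5.
6.5476 × 1.646⁵ = 6.5476 × 12.08229 ≈ 79.1100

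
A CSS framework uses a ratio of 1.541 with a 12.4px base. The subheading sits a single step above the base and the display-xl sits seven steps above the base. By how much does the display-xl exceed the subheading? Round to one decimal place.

236.8px

Step 1: 12.4 × 1.541 = 19.108px
Step 7: 12.4 × 1.541⁷ = 255.882px
Difference: 255.882 − 19.108 = 236.774px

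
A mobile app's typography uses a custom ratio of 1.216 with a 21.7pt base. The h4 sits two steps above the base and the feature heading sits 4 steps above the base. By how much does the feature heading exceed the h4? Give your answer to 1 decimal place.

Step 2: 21.7 × 1.216² = 32.087pt
Step 4: 21.7 × 1.216⁴ = 47.445pt
Difference: 47.445 − 32.087 = 15.358pt

15.4pt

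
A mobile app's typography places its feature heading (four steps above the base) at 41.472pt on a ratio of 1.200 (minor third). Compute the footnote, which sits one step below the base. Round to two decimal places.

41.472 ÷ 1.200⁵ = 41.472 ÷ 2.48832 ≈ 16.667

16.67pt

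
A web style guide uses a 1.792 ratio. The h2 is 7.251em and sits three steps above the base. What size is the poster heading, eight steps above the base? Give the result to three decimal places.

133.995em

The gap is 8 − (3) = 5 steps, so the factor is 1.792^5.
7.251 × 1.792⁵ = 7.251 × 18.47949 ≈ 133.995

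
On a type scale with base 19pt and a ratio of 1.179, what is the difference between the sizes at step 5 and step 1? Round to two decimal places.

Step 1: 19.0 × 1.179 = 22.4010pt
Step 5: 19.0 × 1.179⁵ = 43.2835pt
Difference: 43.2835 − 22.4010 = 20.8825pt

20.88pt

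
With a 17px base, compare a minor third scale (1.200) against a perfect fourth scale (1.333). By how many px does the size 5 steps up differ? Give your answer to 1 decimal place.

Minor third: 17.0 × 1.200⁵ = 42.301px
Perfect fourth: 17.0 × 1.333⁵ = 71.548px
Difference: 71.548 − 42.301 = 29.247px

29.2px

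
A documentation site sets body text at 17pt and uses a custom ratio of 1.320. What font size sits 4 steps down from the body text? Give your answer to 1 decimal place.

5.6pt

17.0 ÷ 1.320⁴ = 17.0 ÷ 3.03596 ≈ 5.60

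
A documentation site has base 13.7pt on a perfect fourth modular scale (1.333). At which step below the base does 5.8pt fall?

3

1.333ⁿ = 13.7 / 5.8 = 2.3621
n = ln(2.3621) / ln(1.333) = 0.8595 / 0.2874 ≈ 2.99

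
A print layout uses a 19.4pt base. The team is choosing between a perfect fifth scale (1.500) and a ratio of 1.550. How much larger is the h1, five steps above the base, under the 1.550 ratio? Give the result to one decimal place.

26.2pt

Perfect fifth: 19.4 × 1.500⁵ = 147.319pt
At 1.550: 19.4 × 1.550⁵ = 173.564pt
Difference: 173.564 − 147.319 = 26.245pt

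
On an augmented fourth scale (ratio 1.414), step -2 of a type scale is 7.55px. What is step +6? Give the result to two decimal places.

The gap is 6 − (-2) = 8 steps, so the factor is 1.414^8.
7.55 × 1.414⁸ = 7.55 × 15.98068 ≈ 120.654

120.65px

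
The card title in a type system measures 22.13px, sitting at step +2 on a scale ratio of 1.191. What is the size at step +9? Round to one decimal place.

22.13 × 1.191⁷ = 22.13 × 3.39924 ≈ 75.225

75.2px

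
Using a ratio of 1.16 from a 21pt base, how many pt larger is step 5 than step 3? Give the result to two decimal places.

11.33pt

Step 3: 21.0 × 1.16³ = 32.7788pt
Step 5: 21.0 × 1.16⁵ = 44.1072pt
Difference: 44.1072 − 32.7788 = 11.3284pt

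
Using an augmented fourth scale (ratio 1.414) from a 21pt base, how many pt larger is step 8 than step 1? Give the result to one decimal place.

305.9pt

Step 1: 21.0 × 1.414 = 29.694pt
Step 8: 21.0 × 1.414⁸ = 335.594pt
Difference: 335.594 − 29.694 = 305.900pt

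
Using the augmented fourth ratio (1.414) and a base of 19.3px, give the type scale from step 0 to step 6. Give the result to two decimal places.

19.30px, 27.29px, 38.59px, 54.56px, 77.15px, 109.09px, 154.26px

Step 0: 19.3px
Step 1: 19.3 × 1.414 = 27.29
Step 2: 19.3 × 1.414² = 38.59
Step 3: 19.3 × 1.414³ = 54.56
Step 4: 19.3 × 1.414⁴ = 77.15
Step 5: 19.3 × 1.414⁵ = 109.09
Step 6: 19.3 × 1.414⁶ = 154.26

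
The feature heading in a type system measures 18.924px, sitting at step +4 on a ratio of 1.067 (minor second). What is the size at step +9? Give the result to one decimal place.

26.2px

18.924 × 1.067⁵ = 18.924 × 1.38300 ≈ 26.172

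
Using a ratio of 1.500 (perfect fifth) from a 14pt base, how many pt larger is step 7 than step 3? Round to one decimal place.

Step 3: 14.0 × 1.500³ = 47.250pt
Step 7: 14.0 × 1.500⁷ = 239.203pt
Difference: 239.203 − 47.250 = 191.953pt

192.0pt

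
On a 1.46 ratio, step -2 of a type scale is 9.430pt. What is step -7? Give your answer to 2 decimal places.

1.42pt

The gap is -7 − (-2) = -5 steps, so the factor is 1.46^-5.
9.430 ÷ 1.46⁵ = 9.430 ÷ 6.63383 ≈ 1.422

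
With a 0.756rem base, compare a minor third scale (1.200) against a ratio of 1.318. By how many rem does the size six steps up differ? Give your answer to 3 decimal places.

Minor third: 0.756 × 1.200⁶ = 2.25740rem
At 1.318: 0.756 × 1.318⁶ = 3.96291rem
Difference: 3.96291 − 2.25740 = 1.70551rem

1.706rem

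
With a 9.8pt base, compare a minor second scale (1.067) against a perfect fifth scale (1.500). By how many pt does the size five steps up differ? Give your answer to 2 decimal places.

60.87pt

Minor second: 9.8 × 1.067⁵ = 13.5534pt
Perfect fifth: 9.8 × 1.500⁵ = 74.4188pt
Difference: 74.4188 − 13.5534 = 60.8654pt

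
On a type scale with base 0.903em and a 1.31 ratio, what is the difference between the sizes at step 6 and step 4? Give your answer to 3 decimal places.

Step 4: 0.903 × 1.31⁴ = 2.65933em
Step 6: 0.903 × 1.31⁶ = 4.56368em
Difference: 4.56368 − 2.65933 = 1.90435em

1.904em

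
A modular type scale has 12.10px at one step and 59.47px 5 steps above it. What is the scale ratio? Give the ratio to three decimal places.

r⁵ = 59.47 / 12.10, so r = (59.47/12.10)^(1/5).
r = 4.9149^(1/5) ≈ 1.3750

1.375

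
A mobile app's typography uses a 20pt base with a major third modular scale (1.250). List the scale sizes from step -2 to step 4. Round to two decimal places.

Step -2: 20.0 ÷ 1.250² = 12.80
Step -1: 20.0 ÷ 1.250 = 16.00
Step 0: 20pt
Step 1: 20.0 × 1.250 = 25.00
Step 2: 20.0 × 1.250² = 31.25
Step 3: 20.0 × 1.250³ = 39.06
Step 4: 20.0 × 1.250⁴ = 48.83

12.80pt, 16.00pt, 20.00pt, 25.00pt, 31.25pt, 39.06pt, 48.83pt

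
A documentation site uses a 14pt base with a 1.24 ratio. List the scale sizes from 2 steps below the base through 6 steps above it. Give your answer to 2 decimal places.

Step -2: 14.0 ÷ 1.24² = 9.11
Step -1: 14.0 ÷ 1.24 = 11.29
Step 0: 14pt
Step 1: 14.0 × 1.24 = 17.36
Step 2: 14.0 × 1.24² = 21.53
Step 3: 14.0 × 1.24³ = 26.69
Step 4: 14.0 × 1.24⁴ = 33.10
Step 5: 14.0 × 1.24⁵ = 41.04
Step 6: 14.0 × 1.24⁶ = 50.89

9.11pt, 11.29pt, 14.00pt, 17.36pt, 21.53pt, 26.69pt, 33.10pt, 41.04pt, 50.89pt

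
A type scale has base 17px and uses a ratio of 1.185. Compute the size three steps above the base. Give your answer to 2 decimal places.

28.29px

A modular type scale is a geometric sequence: sizeₙ = base × rⁿ.
17.0 × 1.185³ = 17.0 × 1.66401 ≈ 28.29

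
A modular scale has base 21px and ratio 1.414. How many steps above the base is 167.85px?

1.414ⁿ = 167.85 / 21 = 7.9929
n = ln(7.9929) / ln(1.414) = 2.0785 / 0.3464 ≈ 6.00

6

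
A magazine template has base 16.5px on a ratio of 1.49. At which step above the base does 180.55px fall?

6

1.49ⁿ = 180.55 / 16.5 = 10.9424
n = ln(10.9424) / ln(1.49) = 2.3926 / 0.3988 ≈ 6.00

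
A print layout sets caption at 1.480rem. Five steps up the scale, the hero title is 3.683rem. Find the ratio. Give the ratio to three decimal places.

1.200

r⁵ = 3.683 / 1.480, so r = (3.683/1.480)^(1/5).
r = 2.4885^(1/5) ≈ 1.2000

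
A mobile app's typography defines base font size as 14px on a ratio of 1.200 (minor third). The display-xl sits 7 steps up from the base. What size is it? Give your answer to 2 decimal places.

Every step multiplies by the scale ratio.
14.0 × 1.200⁷ = 14.0 × 3.58318 ≈ 50.16

50.16px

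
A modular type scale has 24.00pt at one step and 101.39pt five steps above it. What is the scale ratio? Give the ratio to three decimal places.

r⁵ = 101.39 / 24.00, so r = (101.39/24.00)^(1/5).
r = 4.2246^(1/5) ≈ 1.3340

1.334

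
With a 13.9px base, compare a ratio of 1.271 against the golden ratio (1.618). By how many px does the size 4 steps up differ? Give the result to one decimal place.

At 1.271: 13.9 × 1.271⁴ = 36.274px
Golden ratio: 13.9 × 1.618⁴ = 95.264px
Difference: 95.264 − 36.274 = 58.990px

59.0px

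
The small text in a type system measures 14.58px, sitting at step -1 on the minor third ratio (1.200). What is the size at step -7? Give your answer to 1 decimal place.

4.9px

14.58 ÷ 1.200⁶ = 14.58 ÷ 2.98598 ≈ 4.883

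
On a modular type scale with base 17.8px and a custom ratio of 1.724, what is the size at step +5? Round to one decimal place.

271.1px

17.8 × 1.724⁵ = 17.8 × 15.22952 ≈ 271.09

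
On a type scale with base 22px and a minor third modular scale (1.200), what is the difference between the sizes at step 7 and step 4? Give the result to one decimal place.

33.2px

Step 4: 22.0 × 1.200⁴ = 45.619px
Step 7: 22.0 × 1.200⁷ = 78.830px
Difference: 78.830 − 45.619 = 33.211px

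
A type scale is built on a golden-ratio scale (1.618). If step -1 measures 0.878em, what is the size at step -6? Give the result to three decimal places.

0.079em

0.878 ÷ 1.618⁵ = 0.878 ÷ 11.08901 ≈ 0.079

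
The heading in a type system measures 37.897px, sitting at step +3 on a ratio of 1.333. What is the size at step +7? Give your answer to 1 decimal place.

119.7px

37.897 × 1.333⁴ = 37.897 × 3.15733 ≈ 119.654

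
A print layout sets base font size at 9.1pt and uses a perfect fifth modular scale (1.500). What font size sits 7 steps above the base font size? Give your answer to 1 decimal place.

155.5pt

9.1 × 1.500⁷ = 9.1 × 17.08594 ≈ 155.48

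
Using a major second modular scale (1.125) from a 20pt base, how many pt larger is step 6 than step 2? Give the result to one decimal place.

15.2pt

Step 2: 20.0 × 1.125² = 25.312pt
Step 6: 20.0 × 1.125⁶ = 40.546pt
Difference: 40.546 − 25.312 = 15.234pt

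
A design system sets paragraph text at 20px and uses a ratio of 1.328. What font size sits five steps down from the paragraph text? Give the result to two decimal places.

4.84px

20.0 ÷ 1.328⁵ = 20.0 ÷ 4.13038 ≈ 4.84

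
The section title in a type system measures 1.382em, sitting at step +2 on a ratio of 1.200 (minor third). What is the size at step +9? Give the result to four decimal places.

1.382 × 1.200⁷ = 1.382 × 3.58318 ≈ 4.9520

4.9520em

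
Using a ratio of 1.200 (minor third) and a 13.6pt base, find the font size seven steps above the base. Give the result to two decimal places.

48.73pt

Every step multiplies by the scale ratio.
13.6 × 1.200⁷ = 13.6 × 3.58318 ≈ 48.73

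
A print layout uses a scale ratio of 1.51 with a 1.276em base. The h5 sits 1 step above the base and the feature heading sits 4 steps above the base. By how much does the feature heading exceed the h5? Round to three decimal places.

Step 1: 1.276 × 1.51 = 1.92676em
Step 4: 1.276 × 1.51⁴ = 6.63374em
Difference: 6.63374 − 1.92676 = 4.70698em

4.707em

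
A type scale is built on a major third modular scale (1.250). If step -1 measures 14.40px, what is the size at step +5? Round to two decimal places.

54.93px

14.40 × 1.250⁶ = 14.40 × 3.81470 ≈ 54.932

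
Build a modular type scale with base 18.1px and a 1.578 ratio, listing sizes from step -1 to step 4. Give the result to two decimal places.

11.47px, 18.10px, 28.56px, 45.07px, 71.12px, 112.23px

Step -1: 18.1 ÷ 1.578 = 11.47
Step 0: 18.1px
Step 1: 18.1 × 1.578 = 28.56
Step 2: 18.1 × 1.578² = 45.07
Step 3: 18.1 × 1.578³ = 71.12
Step 4: 18.1 × 1.578⁴ = 112.23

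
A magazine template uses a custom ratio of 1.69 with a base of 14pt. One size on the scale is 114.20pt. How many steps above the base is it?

1.69ⁿ = 114.20 / 14 = 8.1571
n = ln(8.1571) / ln(1.69) = 2.0989 / 0.5247 ≈ 4.00

4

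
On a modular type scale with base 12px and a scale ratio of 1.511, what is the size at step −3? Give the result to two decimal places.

Every step multiplies by the scale ratio.
12.0 ÷ 1.511³ = 12.0 ÷ 3.44980 ≈ 3.48

3.48px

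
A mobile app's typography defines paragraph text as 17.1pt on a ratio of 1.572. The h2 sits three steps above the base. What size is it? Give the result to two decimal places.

66.43pt

Each step on a modular scale multiplies by the ratio, so the size n steps from the base is base × ratioⁿ.
17.1 × 1.572³ = 17.1 × 3.88470 ≈ 66.43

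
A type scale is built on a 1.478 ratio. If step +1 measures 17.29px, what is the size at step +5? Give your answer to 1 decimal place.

17.29 × 1.478⁴ = 17.29 × 4.77197 ≈ 82.507

82.5px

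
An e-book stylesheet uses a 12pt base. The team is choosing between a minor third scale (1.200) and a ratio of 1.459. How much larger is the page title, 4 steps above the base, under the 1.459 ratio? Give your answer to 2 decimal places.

29.49pt

Minor third: 12.0 × 1.200⁴ = 24.8832pt
At 1.459: 12.0 × 1.459⁴ = 54.3754pt
Difference: 54.3754 − 24.8832 = 29.4922pt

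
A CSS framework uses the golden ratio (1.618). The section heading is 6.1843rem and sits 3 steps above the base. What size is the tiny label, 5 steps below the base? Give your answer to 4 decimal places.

6.1843 ÷ 1.618⁸ = 6.1843 ÷ 46.97082 ≈ 0.1317

0.1317rem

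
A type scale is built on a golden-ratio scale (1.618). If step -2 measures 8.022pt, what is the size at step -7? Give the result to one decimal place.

0.7pt

8.022 ÷ 1.618⁵ = 8.022 ÷ 11.08901 ≈ 0.723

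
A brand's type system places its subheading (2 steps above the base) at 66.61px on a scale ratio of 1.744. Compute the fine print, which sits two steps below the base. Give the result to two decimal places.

66.61 ÷ 1.744⁴ = 66.61 ÷ 9.25094 ≈ 7.200

7.20px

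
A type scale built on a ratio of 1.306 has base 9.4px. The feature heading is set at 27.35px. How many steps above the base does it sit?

1.306ⁿ = 27.35 / 9.4 = 2.9096
n = ln(2.9096) / ln(1.306) = 1.0680 / 0.2670 ≈ 4.00

4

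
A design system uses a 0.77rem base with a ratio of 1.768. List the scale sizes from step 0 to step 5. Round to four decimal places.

Step 0: 0.77rem
Step 1: 0.77 × 1.768 = 1.3614
Step 2: 0.77 × 1.768² = 2.4069
Step 3: 0.77 × 1.768³ = 4.2554
Step 4: 0.77 × 1.768⁴ = 7.5235
Step 5: 0.77 × 1.768⁵ = 13.3015

0.7700rem, 1.3614rem, 2.4069rem, 4.2554rem, 7.5235rem, 13.3015rem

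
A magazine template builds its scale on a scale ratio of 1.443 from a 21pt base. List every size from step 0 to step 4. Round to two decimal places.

21.00pt, 30.30pt, 43.73pt, 63.10pt, 91.05pt

Step 0: 21pt
Step 1: 21.0 × 1.443 = 30.30
Step 2: 21.0 × 1.443² = 43.73
Step 3: 21.0 × 1.443³ = 63.10
Step 4: 21.0 × 1.443⁴ = 91.05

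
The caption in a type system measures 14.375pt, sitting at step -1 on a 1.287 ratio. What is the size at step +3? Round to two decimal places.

Moving from step -1 to step +3 is 4 steps up, so multiply by r⁴.
14.375 × 1.287⁴ = 14.375 × 2.74356 ≈ 39.439

39.44pt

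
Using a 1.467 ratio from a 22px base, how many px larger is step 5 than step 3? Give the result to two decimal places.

80.02px

Step 3: 22.0 × 1.467³ = 69.4565px
Step 5: 22.0 × 1.467⁵ = 149.4766px
Difference: 149.4766 − 69.4565 = 80.0201px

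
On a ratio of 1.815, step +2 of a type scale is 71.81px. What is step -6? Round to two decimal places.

Moving from step +2 to step -6 is 8 steps down, so divide by r⁸.
71.81 ÷ 1.815⁸ = 71.81 ÷ 117.76413 ≈ 0.610

0.61px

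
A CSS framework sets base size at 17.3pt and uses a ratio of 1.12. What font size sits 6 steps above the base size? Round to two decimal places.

17.3 × 1.12⁶ = 17.3 × 1.97382 ≈ 34.15

34.15pt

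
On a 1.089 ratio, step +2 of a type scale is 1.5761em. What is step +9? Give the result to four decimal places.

2.8627em

Moving from step +2 to step +9 is 7 steps up, so multiply by r⁷.
1.5761 × 1.089⁷ = 1.5761 × 1.81633 ≈ 2.8627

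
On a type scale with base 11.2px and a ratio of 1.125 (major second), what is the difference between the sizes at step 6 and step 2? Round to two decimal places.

Step 2: 11.2 × 1.125² = 14.1750px
Step 6: 11.2 × 1.125⁶ = 22.7056px
Difference: 22.7056 − 14.1750 = 8.5306px

8.53px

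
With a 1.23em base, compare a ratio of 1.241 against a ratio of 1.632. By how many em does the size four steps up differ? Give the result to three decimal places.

At 1.241: 1.23 × 1.241⁴ = 2.91737em
At 1.632: 1.23 × 1.632⁴ = 8.72541em
Difference: 8.72541 − 2.91737 = 5.80804em

5.808em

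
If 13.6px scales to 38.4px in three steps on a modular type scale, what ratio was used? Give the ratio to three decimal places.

r³ = 38.4 / 13.6, so r = (38.4/13.6)^(1/3).
r = 2.8235^(1/3) ≈ 1.4134

1.413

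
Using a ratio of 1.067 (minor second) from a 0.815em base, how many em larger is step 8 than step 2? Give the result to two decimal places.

Step 2: 0.815 × 1.067² = 0.9279em
Step 8: 0.815 × 1.067⁸ = 1.3692em
Difference: 1.3692 − 0.9279 = 0.4413em

0.44em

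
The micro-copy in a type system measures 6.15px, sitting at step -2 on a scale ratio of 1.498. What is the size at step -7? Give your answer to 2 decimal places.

0.82px

6.15 ÷ 1.498⁵ = 6.15 ÷ 7.54326 ≈ 0.815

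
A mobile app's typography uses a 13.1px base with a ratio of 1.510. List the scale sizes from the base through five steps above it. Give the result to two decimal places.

13.10px, 19.78px, 29.87px, 45.10px, 68.11px, 102.84px

Step 0: 13.1px
Step 1: 13.1 × 1.510 = 19.78
Step 2: 13.1 × 1.510² = 29.87
Step 3: 13.1 × 1.510³ = 45.10
Step 4: 13.1 × 1.510⁴ = 68.11
Step 5: 13.1 × 1.510⁵ = 102.84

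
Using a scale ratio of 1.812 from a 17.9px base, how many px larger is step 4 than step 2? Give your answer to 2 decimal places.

134.20px

Step 2: 17.9 × 1.812² = 58.7719px
Step 4: 17.9 × 1.812⁴ = 192.9682px
Difference: 192.9682 − 58.7719 = 134.1963px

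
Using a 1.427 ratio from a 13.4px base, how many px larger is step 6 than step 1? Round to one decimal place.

Step 1: 13.4 × 1.427 = 19.122px
Step 6: 13.4 × 1.427⁶ = 113.148px
Difference: 113.148 − 19.122 = 94.026px

94.0px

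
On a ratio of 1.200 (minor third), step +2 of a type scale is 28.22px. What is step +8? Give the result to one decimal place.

84.3px

28.22 × 1.200⁶ = 28.22 × 2.98598 ≈ 84.264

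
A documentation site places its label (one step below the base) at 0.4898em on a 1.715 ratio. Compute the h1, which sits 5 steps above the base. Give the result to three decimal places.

12.462em

0.4898 × 1.715⁶ = 0.4898 × 25.44396 ≈ 12.462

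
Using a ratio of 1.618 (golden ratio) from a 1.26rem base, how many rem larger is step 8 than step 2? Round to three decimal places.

55.885rem

Step 2: 1.26 × 1.618² = 3.29858rem
Step 8: 1.26 × 1.618⁸ = 59.18323rem
Difference: 59.18323 − 3.29858 = 55.88465rem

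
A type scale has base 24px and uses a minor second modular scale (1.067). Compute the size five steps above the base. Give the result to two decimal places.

24.0 × 1.067⁵ = 24.0 × 1.38300 ≈ 33.19

33.19px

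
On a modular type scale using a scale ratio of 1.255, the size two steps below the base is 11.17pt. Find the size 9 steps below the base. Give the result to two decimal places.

2.28pt

11.17 ÷ 1.255⁷ = 11.17 ÷ 4.90350 ≈ 2.278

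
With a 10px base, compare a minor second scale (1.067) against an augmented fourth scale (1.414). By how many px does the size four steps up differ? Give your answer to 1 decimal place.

Minor second: 10.0 × 1.067⁴ = 12.962px
Augmented fourth: 10.0 × 1.414⁴ = 39.976px
Difference: 39.976 − 12.962 = 27.014px

27.0px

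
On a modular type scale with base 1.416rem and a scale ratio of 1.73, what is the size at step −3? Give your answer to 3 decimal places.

Every step multiplies by the scale ratio.
1.416 ÷ 1.73³ = 1.416 ÷ 5.17772 ≈ 0.273

0.273rem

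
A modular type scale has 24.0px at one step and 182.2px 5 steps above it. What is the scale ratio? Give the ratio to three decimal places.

r⁵ = 182.2 / 24.0, so r = (182.2/24.0)^(1/5).
r = 7.5917^(1/5) ≈ 1.4999

1.500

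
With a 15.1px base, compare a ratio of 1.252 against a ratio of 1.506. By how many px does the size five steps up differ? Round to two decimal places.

At 1.252: 15.1 × 1.252⁵ = 46.4514px
At 1.506: 15.1 × 1.506⁵ = 116.9774px
Difference: 116.9774 − 46.4514 = 70.5260px

70.53px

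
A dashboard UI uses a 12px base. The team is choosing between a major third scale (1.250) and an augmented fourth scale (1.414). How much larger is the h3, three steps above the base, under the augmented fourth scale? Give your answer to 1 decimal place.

10.5px

Major third: 12.0 × 1.250³ = 23.438px
Augmented fourth: 12.0 × 1.414³ = 33.926px
Difference: 33.926 − 23.438 = 10.488px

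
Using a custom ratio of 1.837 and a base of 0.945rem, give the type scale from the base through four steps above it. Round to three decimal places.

0.945rem, 1.736rem, 3.189rem, 5.858rem, 10.761rem

Step 0: 0.945rem
Step 1: 0.945 × 1.837 = 1.736
Step 2: 0.945 × 1.837² = 3.189
Step 3: 0.945 × 1.837³ = 5.858
Step 4: 0.945 × 1.837⁴ = 10.761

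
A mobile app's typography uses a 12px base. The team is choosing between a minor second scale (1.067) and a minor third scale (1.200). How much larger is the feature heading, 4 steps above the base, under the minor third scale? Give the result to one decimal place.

9.3px

Minor second: 12.0 × 1.067⁴ = 15.554px
Minor third: 12.0 × 1.200⁴ = 24.883px
Difference: 24.883 − 15.554 = 9.329px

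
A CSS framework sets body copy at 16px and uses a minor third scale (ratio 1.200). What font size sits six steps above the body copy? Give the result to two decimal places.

47.78px

16.0 × 1.200⁶ = 16.0 × 2.98598 ≈ 47.78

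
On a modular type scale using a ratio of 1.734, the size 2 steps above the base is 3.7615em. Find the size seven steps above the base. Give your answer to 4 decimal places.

The gap is 7 − (2) = 5 steps, so the factor is 1.734^5.
3.7615 × 1.734⁵ = 3.7615 × 15.67637 ≈ 58.9667

58.9667em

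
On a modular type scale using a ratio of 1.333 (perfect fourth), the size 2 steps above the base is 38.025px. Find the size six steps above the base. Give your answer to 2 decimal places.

120.06px

The gap is 6 − (2) = 4 steps, so the factor is 1.333^4.
38.025 × 1.333⁴ = 38.025 × 3.15733 ≈ 120.058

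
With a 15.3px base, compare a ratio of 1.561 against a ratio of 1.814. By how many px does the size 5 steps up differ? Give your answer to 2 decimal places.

At 1.561: 15.3 × 1.561⁵ = 141.8097px
At 1.814: 15.3 × 1.814⁵ = 300.5231px
Difference: 300.5231 − 141.8097 = 158.7134px

158.71px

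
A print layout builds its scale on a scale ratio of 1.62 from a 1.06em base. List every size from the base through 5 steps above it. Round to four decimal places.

1.0600em, 1.7172em, 2.7819em, 4.5066em, 7.3007em, 11.8272em

Step 0: 1.06em
Step 1: 1.06 × 1.62 = 1.7172
Step 2: 1.06 × 1.62² = 2.7819
Step 3: 1.06 × 1.62³ = 4.5066
Step 4: 1.06 × 1.62⁴ = 7.3007
Step 5: 1.06 × 1.62⁵ = 11.8272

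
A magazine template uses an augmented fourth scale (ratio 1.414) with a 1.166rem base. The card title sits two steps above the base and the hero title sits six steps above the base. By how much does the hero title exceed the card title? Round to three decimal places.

6.988rem

Step 2: 1.166 × 1.414² = 2.33130rem
Step 6: 1.166 × 1.414⁶ = 9.31955rem
Difference: 9.31955 − 2.33130 = 6.98825rem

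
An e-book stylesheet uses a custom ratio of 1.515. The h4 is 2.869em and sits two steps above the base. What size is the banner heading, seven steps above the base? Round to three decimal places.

22.898em

2.869 × 1.515⁵ = 2.869 × 7.98111 ≈ 22.898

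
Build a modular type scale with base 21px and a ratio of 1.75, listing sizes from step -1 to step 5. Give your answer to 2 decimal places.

12.00px, 21.00px, 36.75px, 64.31px, 112.55px, 196.96px, 344.67px

Step -1: 21.0 ÷ 1.75 = 12.00
Step 0: 21px
Step 1: 21.0 × 1.75 = 36.75
Step 2: 21.0 × 1.75² = 64.31
Step 3: 21.0 × 1.75³ = 112.55
Step 4: 21.0 × 1.75⁴ = 196.96
Step 5: 21.0 × 1.75⁵ = 344.67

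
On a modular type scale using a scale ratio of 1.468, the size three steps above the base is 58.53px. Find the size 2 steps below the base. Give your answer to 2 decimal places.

58.53 ÷ 1.468⁵ = 58.53 ÷ 6.81758 ≈ 8.585

8.59px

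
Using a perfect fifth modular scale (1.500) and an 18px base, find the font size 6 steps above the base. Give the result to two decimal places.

205.03px

A modular type scale is a geometric sequence: sizeₙ = base × rⁿ.
18.0 × 1.500⁶ = 18.0 × 11.39062 ≈ 205.03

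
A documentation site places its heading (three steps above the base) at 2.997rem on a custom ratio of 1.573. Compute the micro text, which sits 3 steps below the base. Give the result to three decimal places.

The gap is -3 − (3) = -6 steps, so the factor is 1.573^-6.
2.997 ÷ 1.573⁶ = 2.997 ÷ 15.14859 ≈ 0.198

0.198rem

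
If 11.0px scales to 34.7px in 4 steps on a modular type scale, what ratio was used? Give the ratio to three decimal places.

1.333

r⁴ = 34.7 / 11.0, so r = (34.7/11.0)^(1/4).
r = 3.1545^(1/4) ≈ 1.3327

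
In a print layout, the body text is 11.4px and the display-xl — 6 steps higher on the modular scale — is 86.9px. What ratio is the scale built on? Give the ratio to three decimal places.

r⁶ = 86.9 / 11.4, so r = (86.9/11.4)^(1/6).
r = 7.6228^(1/6) ≈ 1.4029

1.403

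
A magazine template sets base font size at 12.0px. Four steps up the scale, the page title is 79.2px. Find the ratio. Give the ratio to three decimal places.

1.603

r⁴ = 79.2 / 12.0, so r = (79.2/12.0)^(1/4).
r = 6.6000^(1/4) ≈ 1.6028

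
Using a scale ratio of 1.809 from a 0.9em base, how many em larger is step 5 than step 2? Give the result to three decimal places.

14.490em

Step 2: 0.9 × 1.809² = 2.94523em
Step 5: 0.9 × 1.809⁵ = 17.43554em
Difference: 17.43554 − 2.94523 = 14.49031em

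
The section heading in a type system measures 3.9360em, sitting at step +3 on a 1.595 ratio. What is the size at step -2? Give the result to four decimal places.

Moving from step +3 to step -2 is 5 steps down, so divide by r⁵.
3.9360 ÷ 1.595⁵ = 3.9360 ÷ 10.32294 ≈ 0.3813

0.3813em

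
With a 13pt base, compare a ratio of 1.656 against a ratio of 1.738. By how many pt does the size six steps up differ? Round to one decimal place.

At 1.656: 13.0 × 1.656⁶ = 268.105pt
At 1.738: 13.0 × 1.738⁶ = 358.296pt
Difference: 358.296 − 268.105 = 90.191pt

90.2pt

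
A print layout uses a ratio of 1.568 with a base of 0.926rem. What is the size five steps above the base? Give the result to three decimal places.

8.777rem

Every step multiplies by the scale ratio.
0.926 × 1.568⁵ = 0.926 × 9.47830 ≈ 8.777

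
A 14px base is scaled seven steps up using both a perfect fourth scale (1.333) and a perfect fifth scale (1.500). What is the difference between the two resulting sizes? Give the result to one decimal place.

Perfect fourth: 14.0 × 1.333⁷ = 104.698px
Perfect fifth: 14.0 × 1.500⁷ = 239.203px
Difference: 239.203 − 104.698 = 134.505px

134.5px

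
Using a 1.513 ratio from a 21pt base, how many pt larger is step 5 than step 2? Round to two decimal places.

118.43pt

Step 2: 21.0 × 1.513² = 48.0725pt
Step 5: 21.0 × 1.513⁵ = 166.4999pt
Difference: 166.4999 − 48.0725 = 118.4274pt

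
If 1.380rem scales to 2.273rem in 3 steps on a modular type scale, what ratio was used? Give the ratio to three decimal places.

1.181

The ratio satisfies 1.380 × r³ = 2.273, so r = (2.273 / 1.380)^(1/3).
r = 1.6471^(1/3) ≈ 1.1810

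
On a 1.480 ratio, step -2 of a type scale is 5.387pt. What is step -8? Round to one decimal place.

5.387 ÷ 1.480⁶ = 5.387 ÷ 10.50922 ≈ 0.513

0.5pt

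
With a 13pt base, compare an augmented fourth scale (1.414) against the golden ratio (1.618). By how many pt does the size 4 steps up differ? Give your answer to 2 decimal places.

37.13pt

Augmented fourth: 13.0 × 1.414⁴ = 51.9686pt
Golden ratio: 13.0 × 1.618⁴ = 89.0958pt
Difference: 89.0958 − 51.9686 = 37.1272pt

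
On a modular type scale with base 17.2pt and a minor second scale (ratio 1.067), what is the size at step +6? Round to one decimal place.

25.4pt

Each step on a modular scale multiplies by the ratio, so the size n steps from the base is base × ratioⁿ.
17.2 × 1.067⁶ = 17.2 × 1.47566 ≈ 25.38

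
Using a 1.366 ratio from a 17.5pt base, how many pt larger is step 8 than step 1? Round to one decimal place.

Step 1: 17.5 × 1.366 = 23.905pt
Step 8: 17.5 × 1.366⁸ = 212.150pt
Difference: 212.150 − 23.905 = 188.245pt

188.2pt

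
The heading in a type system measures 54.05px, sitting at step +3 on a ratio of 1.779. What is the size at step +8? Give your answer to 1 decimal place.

963.1px

54.05 × 1.779⁵ = 54.05 × 17.81885 ≈ 963.109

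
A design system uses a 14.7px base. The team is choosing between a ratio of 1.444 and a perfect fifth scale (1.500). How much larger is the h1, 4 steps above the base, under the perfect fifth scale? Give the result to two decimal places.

10.51px

At 1.444: 14.7 × 1.444⁴ = 63.9125px
Perfect fifth: 14.7 × 1.500⁴ = 74.4188px
Difference: 74.4188 − 63.9125 = 10.5063px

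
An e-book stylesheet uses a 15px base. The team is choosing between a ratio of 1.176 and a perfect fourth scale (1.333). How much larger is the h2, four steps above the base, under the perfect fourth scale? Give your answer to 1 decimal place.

18.7px

At 1.176: 15.0 × 1.176⁴ = 28.689px
Perfect fourth: 15.0 × 1.333⁴ = 47.360px
Difference: 47.360 − 28.689 = 18.671px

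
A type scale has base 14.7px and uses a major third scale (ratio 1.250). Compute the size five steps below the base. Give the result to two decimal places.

14.7 ÷ 1.250⁵ = 14.7 ÷ 3.05176 ≈ 4.82

4.82px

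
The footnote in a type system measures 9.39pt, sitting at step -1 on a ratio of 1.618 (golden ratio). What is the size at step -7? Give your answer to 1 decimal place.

Moving from step -1 to step -7 is 6 steps down, so divide by r⁶.
9.39 ÷ 1.618⁶ = 9.39 ÷ 17.94201 ≈ 0.523

0.5pt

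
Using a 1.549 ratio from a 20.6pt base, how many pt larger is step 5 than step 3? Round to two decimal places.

Step 3: 20.6 × 1.549³ = 76.5634pt
Step 5: 20.6 × 1.549⁵ = 183.7064pt
Difference: 183.7064 − 76.5634 = 107.1430pt

107.14pt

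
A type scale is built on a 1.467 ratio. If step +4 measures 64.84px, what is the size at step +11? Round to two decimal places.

948.10px

Moving from step +4 to step +11 is 7 steps up, so multiply by r⁷.
64.84 × 1.467⁷ = 64.84 × 14.62214 ≈ 948.099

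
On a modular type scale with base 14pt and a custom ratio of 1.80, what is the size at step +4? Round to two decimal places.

A modular type scale is a geometric sequence: sizeₙ = base × rⁿ.
14.0 × 1.80⁴ = 14.0 × 10.49760 ≈ 146.97

146.97pt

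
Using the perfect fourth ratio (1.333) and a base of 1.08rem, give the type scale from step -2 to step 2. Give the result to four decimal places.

0.6078rem, 0.8102rem, 1.0800rem, 1.4396rem, 1.9190rem

Step -2: 1.08 ÷ 1.333² = 0.6078
Step -1: 1.08 ÷ 1.333 = 0.8102
Step 0: 1.08rem
Step 1: 1.08 × 1.333 = 1.4396
Step 2: 1.08 × 1.333² = 1.9190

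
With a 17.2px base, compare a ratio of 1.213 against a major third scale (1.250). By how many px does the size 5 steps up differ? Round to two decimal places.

At 1.213: 17.2 × 1.213⁵ = 45.1682px
Major third: 17.2 × 1.250⁵ = 52.4902px
Difference: 52.4902 − 45.1682 = 7.3220px

7.32px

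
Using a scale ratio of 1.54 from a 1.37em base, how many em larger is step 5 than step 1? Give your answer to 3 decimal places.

Step 1: 1.37 × 1.54 = 2.10980em
Step 5: 1.37 × 1.54⁵ = 11.86654em
Difference: 11.86654 − 2.10980 = 9.75674em

9.757em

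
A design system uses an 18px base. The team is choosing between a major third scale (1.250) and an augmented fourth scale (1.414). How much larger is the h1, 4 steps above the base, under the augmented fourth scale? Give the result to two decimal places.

Major third: 18.0 × 1.250⁴ = 43.9453px
Augmented fourth: 18.0 × 1.414⁴ = 71.9565px
Difference: 71.9565 − 43.9453 = 28.0112px

28.01px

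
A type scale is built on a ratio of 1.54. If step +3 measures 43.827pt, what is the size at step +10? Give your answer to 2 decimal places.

900.30pt

The gap is 10 − (3) = 7 steps, so the factor is 1.54^7.
43.827 × 1.54⁷ = 43.827 × 20.54211 ≈ 900.299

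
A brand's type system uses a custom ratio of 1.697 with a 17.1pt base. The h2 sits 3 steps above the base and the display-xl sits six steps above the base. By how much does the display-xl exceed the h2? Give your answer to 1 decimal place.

324.8pt

Step 3: 17.1 × 1.697³ = 83.568pt
Step 6: 17.1 × 1.697⁶ = 408.401pt
Difference: 408.401 − 83.568 = 324.833pt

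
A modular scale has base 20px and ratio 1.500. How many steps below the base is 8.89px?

1.500ⁿ = 20 / 8.89 = 2.2497
n = ln(2.2497) / ln(1.500) = 0.8108 / 0.4055 ≈ 2.00

2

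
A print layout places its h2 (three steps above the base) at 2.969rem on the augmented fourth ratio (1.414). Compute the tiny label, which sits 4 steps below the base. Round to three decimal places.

The gap is -4 − (3) = -7 steps, so the factor is 1.414^-7.
2.969 ÷ 1.414⁷ = 2.969 ÷ 11.30175 ≈ 0.263

0.263rem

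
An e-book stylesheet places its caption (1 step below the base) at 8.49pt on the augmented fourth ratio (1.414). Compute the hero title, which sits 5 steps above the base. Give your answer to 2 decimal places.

8.49 × 1.414⁶ = 8.49 × 7.99275 ≈ 67.858

67.86pt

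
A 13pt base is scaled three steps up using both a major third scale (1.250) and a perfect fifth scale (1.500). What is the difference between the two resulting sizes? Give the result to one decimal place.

Major third: 13.0 × 1.250³ = 25.391pt
Perfect fifth: 13.0 × 1.500³ = 43.875pt
Difference: 43.875 − 25.391 = 18.484pt

18.5pt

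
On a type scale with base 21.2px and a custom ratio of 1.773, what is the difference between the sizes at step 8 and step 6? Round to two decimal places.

Step 6: 21.2 × 1.773⁶ = 658.5493px
Step 8: 21.2 × 1.773⁸ = 2070.1687px
Difference: 2070.1687 − 658.5493 = 1411.6194px

1411.62px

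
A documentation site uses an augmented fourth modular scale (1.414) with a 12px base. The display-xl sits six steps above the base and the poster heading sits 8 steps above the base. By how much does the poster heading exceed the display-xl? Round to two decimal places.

Step 6: 12.0 × 1.414⁶ = 95.9131px
Step 8: 12.0 × 1.414⁸ = 191.7682px
Difference: 191.7682 − 95.9131 = 95.8551px

95.86px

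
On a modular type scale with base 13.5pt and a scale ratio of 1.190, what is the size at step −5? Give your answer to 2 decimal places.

Every step multiplies by the scale ratio.
13.5 ÷ 1.190⁵ = 13.5 ÷ 2.38635 ≈ 5.66

5.66pt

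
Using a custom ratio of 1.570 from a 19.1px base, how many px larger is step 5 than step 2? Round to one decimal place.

135.1px

Step 2: 19.1 × 1.570² = 47.080px
Step 5: 19.1 × 1.570⁵ = 182.193px
Difference: 182.193 − 47.080 = 135.113px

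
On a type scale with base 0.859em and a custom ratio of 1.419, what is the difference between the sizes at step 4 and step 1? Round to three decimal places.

Step 1: 0.859 × 1.419 = 1.21892em
Step 4: 0.859 × 1.419⁴ = 3.48275em
Difference: 3.48275 − 1.21892 = 2.26383em

2.264em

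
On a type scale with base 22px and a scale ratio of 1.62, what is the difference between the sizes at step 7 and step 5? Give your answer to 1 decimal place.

398.7px

Step 5: 22.0 × 1.62⁵ = 245.470px
Step 7: 22.0 × 1.62⁷ = 644.210px
Difference: 644.210 − 245.470 = 398.740px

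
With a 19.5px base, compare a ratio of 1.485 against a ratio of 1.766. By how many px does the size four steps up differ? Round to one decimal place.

94.8px

At 1.485: 19.5 × 1.485⁴ = 94.829px
At 1.766: 19.5 × 1.766⁴ = 189.669px
Difference: 189.669 − 94.829 = 94.840px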